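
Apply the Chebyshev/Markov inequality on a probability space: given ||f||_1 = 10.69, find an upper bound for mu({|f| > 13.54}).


Chebyshev/Markov inequality: mu(|f| > eps) <= (||f||_p / eps)^p
Step 1: ||f||_1 / eps = 10.69 / 13.54 = 0.789513
Step 2: Raise to power p = 1:
  (0.789513)^1 = 0.789513
Step 3: Therefore mu(|f| > 13.54) <= 0.789513


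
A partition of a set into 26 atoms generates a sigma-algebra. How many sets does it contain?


Each element of the sigma-algebra is a union of some subset of the 26 atoms.
The number of such subsets is 2^26 = 67108864.


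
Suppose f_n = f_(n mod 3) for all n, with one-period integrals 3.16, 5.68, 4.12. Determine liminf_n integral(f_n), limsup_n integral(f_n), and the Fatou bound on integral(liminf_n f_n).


The sequence (integral(f_n)) is periodic with period 3, repeating the values 3.16, 5.68, 4.12 indefinitely.
Step 1: For a periodic sequence, every tail (a_m, a_(m+1), ...) contains all 3 period values infinitely often.
Step 2: Hence inf of every tail = min of the period values = min(3.16, 5.68, 4.12) = 3.16.
        liminf_n integral(f_n) = sup over m of (inf of tail from m) = 3.16.
Step 3: Similarly sup of every tail = max of the period values = 5.68.
        limsup_n integral(f_n) = 5.68.
Step 4: Fatou's lemma: integral(liminf_n f_n) <= liminf_n integral(f_n) = 3.16.
        So the integral of the pointwise liminf is at most 3.16.


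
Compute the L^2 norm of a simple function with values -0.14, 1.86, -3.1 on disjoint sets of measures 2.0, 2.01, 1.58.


Step 1: Compute |f_i|^2 for each value:
  |-0.14|^2 = 0.0196
  |1.86|^2 = 3.4596
  |-3.1|^2 = 9.61
Step 2: Multiply by measures and sum:
  0.0196 * 2.0 = 0.0392
  3.4596 * 2.01 = 6.953796
  9.61 * 1.58 = 15.1838
Sum = 0.0392 + 6.953796 + 15.1838 = 22.176796
Step 3: Take the p-th root:
||f||_2 = (22.176796)^(1/2) = 4.709225


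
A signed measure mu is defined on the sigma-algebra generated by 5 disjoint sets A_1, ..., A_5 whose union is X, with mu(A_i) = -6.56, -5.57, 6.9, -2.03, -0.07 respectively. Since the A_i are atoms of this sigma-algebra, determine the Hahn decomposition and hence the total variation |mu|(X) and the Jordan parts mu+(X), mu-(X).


Step 1: Every measurable set is a union of atoms (the cells / points), so a Hahn decomposition is
  obtained by grouping atoms by sign: P = union of atoms with mu > 0, N = union of the remaining atoms.
  Atoms in P (indices): 3;  atoms in N (indices): 1, 2, 4, 5
  Positive values: 6.9
  Negative values: -6.56, -5.57, -2.03, -0.07
Step 2: mu+(X) = mu(P) = sum of positive atom values = 6.9
Step 3: mu-(X) = -mu(N) = sum of |negative atom values| = 14.23
Step 4: |mu|(X) = mu+(X) + mu-(X) = 6.9 + 14.23 = 21.13


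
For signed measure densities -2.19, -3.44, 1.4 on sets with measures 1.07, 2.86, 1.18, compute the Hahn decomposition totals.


Step 1: Compute signed measure on each set:
  Set 1: -2.19 * 1.07 = -2.3433
  Set 2: -3.44 * 2.86 = -9.8384
  Set 3: 1.4 * 1.18 = 1.652
Step 2: Total signed measure = (-2.3433) + (-9.8384) + (1.652)
     = -10.5297
Step 3: Positive part mu+(X) = sum of positive contributions = 1.652
Step 4: Negative part mu-(X) = |sum of negative contributions| = 12.1817


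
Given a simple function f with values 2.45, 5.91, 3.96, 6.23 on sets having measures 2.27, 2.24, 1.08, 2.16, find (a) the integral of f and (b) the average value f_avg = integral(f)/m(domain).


Step 1: Integral = sum(value_i * measure_i)
= 2.45*2.27 + 5.91*2.24 + 3.96*1.08 + 6.23*2.16
= 5.5615 + 13.2384 + 4.2768 + 13.4568
= 36.5335
Step 2: Total measure of domain = 2.27 + 2.24 + 1.08 + 2.16 = 7.75
Step 3: Average value = 36.5335 / 7.75 = 4.714


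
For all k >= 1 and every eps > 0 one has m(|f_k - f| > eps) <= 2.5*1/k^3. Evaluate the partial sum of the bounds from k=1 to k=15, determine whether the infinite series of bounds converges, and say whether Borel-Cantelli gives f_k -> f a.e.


Step 1: List the terms 2.5*1/k^3 for k = 1 to 15:
  k=1: 2.5
  k=2: 0.3125
  k=3: 0.092593
  k=4: 0.039062
  k=5: 0.02
  k=6: 0.011574
  k=7: 0.007289
  k=8: 0.004883
  k=9: 0.003429
  k=10: 0.0025
  k=11: 0.001878
  k=12: 0.001447
  k=13: 0.001138
  k=14: 9.110787e-04
  k=15: 7.407407e-04
Step 2: Partial sum = 2.5 + 0.3125 + 0.092593 + 0.039062 + 0.02 + 0.011574 + 0.007289 + 0.004883 + 0.003429 + 0.0025 + 0.001878 + 0.001447 + 0.001138 + 9.110787e-04 + 7.407407e-04
     = 2.999945
Step 3: The full series sum_(k>=1) 2.5*1/k^3 converges (p-series with p = 3 > 1; a constant multiple of a convergent series converges).
Step 4: Fix eps > 0. Since sum_k m(|f_k - f| > eps) < infinity, the Borel-Cantelli lemma gives
        m(limsup_k {|f_k - f| > eps}) = 0, i.e. for a.e. x, |f_k(x) - f(x)| <= eps for all large k.
        Applying this with eps = 1/j for j = 1, 2, ... and intersecting the countably many full-measure sets,
        for a.e. x we get limsup_k |f_k(x) - f(x)| <= 1/j for every j, hence f_k -> f almost everywhere.
Conclusion: series converges; Borel-Cantelli yields f_k -> f a.e.


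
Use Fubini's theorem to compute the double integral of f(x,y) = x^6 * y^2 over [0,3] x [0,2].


By Fubini's theorem, the double integral factors as a product of single integrals:
Step 1: integral_0^3 x^6 dx = [x^7/7] from 0 to 3
     = 3^7/7 = 312.428571
Step 2: integral_0^2 y^2 dy = [y^3/3] from 0 to 2
     = 2^3/3 = 2.666667
Step 3: Double integral = 312.428571 * 2.666667 = 833.142857


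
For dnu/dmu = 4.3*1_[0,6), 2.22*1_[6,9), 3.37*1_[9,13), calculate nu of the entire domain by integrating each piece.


Integrate each piece of the Radon-Nikodym derivative:
Step 1: integral_0^6 4.3 dx = 4.3*(6-0) = 4.3*6 = 25.8
Step 2: integral_6^9 2.22 dx = 2.22*(9-6) = 2.22*3 = 6.66
Step 3: integral_9^13 3.37 dx = 3.37*(13-9) = 3.37*4 = 13.48
Total: 25.8 + 6.66 + 13.48 = 45.94


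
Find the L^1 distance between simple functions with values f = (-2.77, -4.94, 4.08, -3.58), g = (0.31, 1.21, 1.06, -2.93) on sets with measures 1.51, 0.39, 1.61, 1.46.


Step 1: Compute differences f_i - g_i:
  -2.77 - 0.31 = -3.08
  -4.94 - 1.21 = -6.15
  4.08 - 1.06 = 3.02
  -3.58 - -2.93 = -0.65
Step 2: Compute |diff|^1 * measure for each set:
  |-3.08|^1 * 1.51 = 3.08 * 1.51 = 4.6508
  |-6.15|^1 * 0.39 = 6.15 * 0.39 = 2.3985
  |3.02|^1 * 1.61 = 3.02 * 1.61 = 4.8622
  |-0.65|^1 * 1.46 = 0.65 * 1.46 = 0.949
Step 3: Sum = 12.8605
Step 4: ||f-g||_1 = (12.8605)^(1/1) = 12.8605


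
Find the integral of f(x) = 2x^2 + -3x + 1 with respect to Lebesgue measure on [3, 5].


The Lebesgue integral of a Riemann-integrable function agrees with the Riemann integral.
Antiderivative F(x) = (2/3)x^3 + (-3/2)x^2 + 1x
F(5) = (2/3)*5^3 + (-3/2)*5^2 + 1*5
     = (2/3)*125 + (-3/2)*25 + 1*5
     = 83.333333 + -37.5 + 5
     = 50.833333
F(3) = 7.5
Integral = F(5) - F(3) = 50.833333 - 7.5 = 43.333333


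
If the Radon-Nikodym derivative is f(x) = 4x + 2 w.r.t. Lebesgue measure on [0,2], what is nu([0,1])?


nu(A) = integral_A (dnu/dmu) dmu = integral_0^1 (4x + 2) dx
Step 1: Antiderivative F(x) = (4/2)x^2 + 2x
Step 2: F(1) = (4/2)*1^2 + 2*1 = 2 + 2 = 4
Step 3: F(0) = (4/2)*0^2 + 2*0 = 0.0 + 0 = 0.0
Step 4: nu([0,1]) = F(1) - F(0) = 4 - 0.0 = 4


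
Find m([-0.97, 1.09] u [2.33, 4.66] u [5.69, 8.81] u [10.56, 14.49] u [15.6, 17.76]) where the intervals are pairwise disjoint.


For pairwise disjoint intervals, m(union) = sum of lengths.
= (1.09 - -0.97) + (4.66 - 2.33) + (8.81 - 5.69) + (14.49 - 10.56) + (17.76 - 15.6)
= 2.06 + 2.33 + 3.12 + 3.93 + 2.16
= 13.6


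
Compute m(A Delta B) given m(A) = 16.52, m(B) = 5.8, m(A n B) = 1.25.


m(A Delta B) = m(A) + m(B) - 2*m(A n B)
= 16.52 + 5.8 - 2*1.25
= 16.52 + 5.8 - 2.5
= 19.82


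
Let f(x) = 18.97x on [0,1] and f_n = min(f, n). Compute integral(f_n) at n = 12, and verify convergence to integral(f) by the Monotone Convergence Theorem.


f(x) = 18.97x on [0,1]; f_n(x) = min(18.97x, n). At n = 12:
Step 1: f(x) reaches 12 at x = 12/18.97 = 0.632578
Step 2: integral(f_12) = integral(18.97x, 0, 0.632578) + integral(12, 0.632578, 1)
       = 18.97*0.632578^2/2 + 12*(1 - 0.632578)
       = 3.795467 + 4.409067
       = 8.204533
Step 3: As n -> infinity, f_n increases to f, so by MCT integral(f_n) -> integral(f) = 18.97/2 = 9.485.
Convergence: integral(f_12) = 8.204533 -> 9.485 as n -> infinity


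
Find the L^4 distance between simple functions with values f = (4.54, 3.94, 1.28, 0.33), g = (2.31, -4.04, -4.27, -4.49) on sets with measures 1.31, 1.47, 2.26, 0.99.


Step 1: Compute differences f_i - g_i:
  4.54 - 2.31 = 2.23
  3.94 - -4.04 = 7.98
  1.28 - -4.27 = 5.55
  0.33 - -4.49 = 4.82
Step 2: Compute |diff|^4 * measure for each set:
  |2.23|^4 * 1.31 = 24.729734 * 1.31 = 32.395952
  |7.98|^4 * 1.47 = 4055.193344 * 1.47 = 5961.134216
  |5.55|^4 * 2.26 = 948.794006 * 2.26 = 2144.274454
  |4.82|^4 * 0.99 = 539.74441 * 0.99 = 534.346966
Step 3: Sum = 8672.151588
Step 4: ||f-g||_4 = (8672.151588)^(1/4) = 9.650098


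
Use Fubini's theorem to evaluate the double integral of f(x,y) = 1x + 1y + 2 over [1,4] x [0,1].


By Fubini, integrate in x first, then y.
Step 1: Fix y, integrate over x in [1,4]:
  integral(1x + 1y + 2, x=1..4)
  = 1*(4^2 - 1^2)/2 + (1y + 2)*(4 - 1)
  = 7.5 + (1y + 2)*3
  = 7.5 + 3y + 6
  = 13.5 + 3y
Step 2: Integrate over y in [0,1]:
  integral(13.5 + 3y, y=0..1)
  = 13.5*1 + 3*(1^2 - 0^2)/2
  = 13.5 + 1.5
  = 15


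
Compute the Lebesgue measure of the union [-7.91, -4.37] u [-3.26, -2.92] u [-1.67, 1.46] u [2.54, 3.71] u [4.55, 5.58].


For pairwise disjoint intervals, m(union) = sum of lengths.
= (-4.37 - -7.91) + (-2.92 - -3.26) + (1.46 - -1.67) + (3.71 - 2.54) + (5.58 - 4.55)
= 3.54 + 0.34 + 3.13 + 1.17 + 1.03
= 9.21


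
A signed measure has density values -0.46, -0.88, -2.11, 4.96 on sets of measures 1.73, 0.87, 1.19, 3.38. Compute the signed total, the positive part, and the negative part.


Step 1: Compute signed measure on each set:
  Set 1: -0.46 * 1.73 = -0.7958
  Set 2: -0.88 * 0.87 = -0.7656
  Set 3: -2.11 * 1.19 = -2.5109
  Set 4: 4.96 * 3.38 = 16.7648
Step 2: Total signed measure = (-0.7958) + (-0.7656) + (-2.5109) + (16.7648)
     = 12.6925
Step 3: Positive part mu+(X) = sum of positive contributions = 16.7648
Step 4: Negative part mu-(X) = |sum of negative contributions| = 4.0723


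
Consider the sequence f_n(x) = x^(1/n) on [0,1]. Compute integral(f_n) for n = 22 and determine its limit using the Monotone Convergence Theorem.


At n = 22: f_22(x) = x^(1/22).
Step 1: integral(x^(1/22), 0, 1) = [x^(1/22+1) / (1/22+1)] from 0 to 1
     = 1 / (1/22 + 1) = 1 / ((22+1)/22) = 22/(22+1)
     = 22/23 = 0.956522
Step 2: As n -> infinity, f_n(x) = x^(1/n) -> 1 for x in (0,1], and f_n is increasing in n.
By MCT, lim_n integral(f_n) = integral(lim_n f_n) = integral(1, 0, 1) = 1.
Step 3: Verify convergence: 22/23 = 0.956522 -> 1


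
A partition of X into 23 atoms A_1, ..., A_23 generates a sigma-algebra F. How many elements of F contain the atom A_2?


Each element of F is a union of some subset S of the 23 atoms.
The element contains A_2 iff A_2 is in S.
So we count subsets S of {A_1,...,A_23} with A_2 in S: choose freely among the other 22 atoms.
Count = 2^(23-1) = 2^22 = 4194304.


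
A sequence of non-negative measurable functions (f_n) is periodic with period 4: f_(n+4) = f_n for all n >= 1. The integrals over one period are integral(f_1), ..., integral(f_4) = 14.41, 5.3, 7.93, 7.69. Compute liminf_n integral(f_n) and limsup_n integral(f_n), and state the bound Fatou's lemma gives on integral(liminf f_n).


The sequence (integral(f_n)) is periodic with period 4, repeating the values 14.41, 5.3, 7.93, 7.69 indefinitely.
Step 1: For a periodic sequence, every tail (a_m, a_(m+1), ...) contains all 4 period values infinitely often.
Step 2: Hence inf of every tail = min of the period values = min(14.41, 5.3, 7.93, 7.69) = 5.3.
        liminf_n integral(f_n) = sup over m of (inf of tail from m) = 5.3.
Step 3: Similarly sup of every tail = max of the period values = 14.41.
        limsup_n integral(f_n) = 14.41.
Step 4: Fatou's lemma: integral(liminf_n f_n) <= liminf_n integral(f_n) = 5.3.
        So the integral of the pointwise liminf is at most 5.3.


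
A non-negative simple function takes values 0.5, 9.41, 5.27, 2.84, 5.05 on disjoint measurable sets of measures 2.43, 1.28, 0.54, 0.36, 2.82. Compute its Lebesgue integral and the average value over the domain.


Step 1: Integral = sum(value_i * measure_i)
= 0.5*2.43 + 9.41*1.28 + 5.27*0.54 + 2.84*0.36 + 5.05*2.82
= 1.215 + 12.0448 + 2.8458 + 1.0224 + 14.241
= 31.369
Step 2: Total measure of domain = 2.43 + 1.28 + 0.54 + 0.36 + 2.82 = 7.43
Step 3: Average value = 31.369 / 7.43 = 4.221938


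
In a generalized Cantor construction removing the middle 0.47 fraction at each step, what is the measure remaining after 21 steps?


Step 1: At each step, fraction remaining = 1 - 0.47 = 0.53
Step 2: After 21 steps, measure = (0.53)^21
Result = 1.621038e-06


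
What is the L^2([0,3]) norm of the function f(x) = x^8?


Step 1: ||f||_2 = (integral_0^3 |x^8|^2 dx)^(1/2)
     = (integral_0^3 x^16 dx)^(1/2)
Step 2: integral_0^3 x^16 dx = [x^17/(17)] from 0 to 3 = 3^17/17
     = 129140163/17 = 7.596480e+06
Step 3: ||f||_2 = (7.596480e+06)^(1/2) = 2756.171289


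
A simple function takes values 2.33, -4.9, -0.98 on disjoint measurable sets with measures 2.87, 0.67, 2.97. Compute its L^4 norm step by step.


Step 1: Compute |f_i|^4 for each value:
  |2.33|^4 = 29.472955
  |-4.9|^4 = 576.4801
  |-0.98|^4 = 0.922368
Step 2: Multiply by measures and sum:
  29.472955 * 2.87 = 84.587381
  576.4801 * 0.67 = 386.241667
  0.922368 * 2.97 = 2.739433
Sum = 84.587381 + 386.241667 + 2.739433 = 473.568482
Step 3: Take the p-th root:
||f||_4 = (473.568482)^(1/4) = 4.664936


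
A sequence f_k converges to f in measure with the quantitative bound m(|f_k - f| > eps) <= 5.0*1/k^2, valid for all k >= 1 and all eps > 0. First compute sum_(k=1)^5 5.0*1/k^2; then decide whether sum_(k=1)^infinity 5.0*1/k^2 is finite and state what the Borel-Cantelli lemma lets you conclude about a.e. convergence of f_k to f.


Step 1: List the terms 5.0*1/k^2 for k = 1 to 5:
  k=1: 5
  k=2: 1.25
  k=3: 0.555556
  k=4: 0.3125
  k=5: 0.2
Step 2: Partial sum = 5 + 1.25 + 0.555556 + 0.3125 + 0.2
     = 7.318056
Step 3: The full series sum_(k>=1) 5.0*1/k^2 converges (p-series with p = 2 > 1; a constant multiple of a convergent series converges).
Step 4: Fix eps > 0. Since sum_k m(|f_k - f| > eps) < infinity, the Borel-Cantelli lemma gives
        m(limsup_k {|f_k - f| > eps}) = 0, i.e. for a.e. x, |f_k(x) - f(x)| <= eps for all large k.
        Applying this with eps = 1/j for j = 1, 2, ... and intersecting the countably many full-measure sets,
        for a.e. x we get limsup_k |f_k(x) - f(x)| <= 1/j for every j, hence f_k -> f almost everywhere.
Conclusion: series converges; Borel-Cantelli yields f_k -> f a.e.


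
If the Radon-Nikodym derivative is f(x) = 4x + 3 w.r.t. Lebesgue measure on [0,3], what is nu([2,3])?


nu(A) = integral_A (dnu/dmu) dmu = integral_2^3 (4x + 3) dx
Step 1: Antiderivative F(x) = (4/2)x^2 + 3x
Step 2: F(3) = (4/2)*3^2 + 3*3 = 18 + 9 = 27
Step 3: F(2) = (4/2)*2^2 + 3*2 = 8 + 6 = 14
Step 4: nu([2,3]) = F(3) - F(2) = 27 - 14 = 13


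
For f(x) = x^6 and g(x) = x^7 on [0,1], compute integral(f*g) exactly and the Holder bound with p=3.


Step 1: Exact integral of f*g = integral(x^13, 0, 1) = 1/14
     = 0.071429
Step 2: Holder bound with p=3, q=1.5:
  ||f||_p = (integral x^18 dx)^(1/3) = (1/19)^(1/3) = 0.374756
  ||g||_q = (integral x^10.5 dx)^(1/1.5) = (1/11.5)^(1/1.5) = 0.196276
Step 3: Holder bound = ||f||_p * ||g||_q = 0.374756 * 0.196276 = 0.073556
Verification: 0.071429 <= 0.073556 (Holder holds)


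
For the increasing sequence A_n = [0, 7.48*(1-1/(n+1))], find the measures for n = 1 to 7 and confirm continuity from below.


By continuity of measure from below: if A_n increases to A, then m(A_n) -> m(A).
Here A = [0, 7.48], so m(A) = 7.48
Step 1: a_1 = 7.48*(1 - 1/2) = 3.74, m(A_1) = 3.74
Step 2: a_2 = 7.48*(1 - 1/3) = 4.9867, m(A_2) = 4.9867
Step 3: a_3 = 7.48*(1 - 1/4) = 5.61, m(A_3) = 5.61
Step 4: a_4 = 7.48*(1 - 1/5) = 5.984, m(A_4) = 5.984
Step 5: a_5 = 7.48*(1 - 1/6) = 6.2333, m(A_5) = 6.2333
Step 6: a_6 = 7.48*(1 - 1/7) = 6.4114, m(A_6) = 6.4114
Step 7: a_7 = 7.48*(1 - 1/8) = 6.545, m(A_7) = 6.545
Limit: m(A_n) -> m([0,7.48]) = 7.48


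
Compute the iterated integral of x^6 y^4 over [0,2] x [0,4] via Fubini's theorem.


By Fubini's theorem, the double integral factors as a product of single integrals:
Step 1: integral_0^2 x^6 dx = [x^7/7] from 0 to 2
     = 2^7/7 = 18.285714
Step 2: integral_0^4 y^4 dy = [y^5/5] from 0 to 4
     = 4^5/5 = 204.8
Step 3: Double integral = 18.285714 * 204.8 = 3744.914286


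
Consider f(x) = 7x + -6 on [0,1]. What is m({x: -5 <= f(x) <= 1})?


f^(-1)([-5, 1]) = {x : -5 <= 7x + -6 <= 1}
Solving: (-5 - -6)/7 <= x <= (1 - -6)/7
= [0.142857, 1]
Intersecting with [0,1]: [0.142857, 1]
Measure = 1 - 0.142857 = 0.857143


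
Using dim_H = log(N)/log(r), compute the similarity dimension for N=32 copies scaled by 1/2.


For a self-similar set with N copies scaled by 1/r:
dim_H = log(N)/log(r) = log(32)/log(2)
= 3.465736/0.693147
= 5


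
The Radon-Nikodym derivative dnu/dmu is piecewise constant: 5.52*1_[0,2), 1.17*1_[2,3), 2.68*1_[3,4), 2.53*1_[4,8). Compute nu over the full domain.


Integrate each piece of the Radon-Nikodym derivative:
Step 1: integral_0^2 5.52 dx = 5.52*(2-0) = 5.52*2 = 11.04
Step 2: integral_2^3 1.17 dx = 1.17*(3-2) = 1.17*1 = 1.17
Step 3: integral_3^4 2.68 dx = 2.68*(4-3) = 2.68*1 = 2.68
Step 4: integral_4^8 2.53 dx = 2.53*(8-4) = 2.53*4 = 10.12
Total: 11.04 + 1.17 + 2.68 + 10.12 = 25.01


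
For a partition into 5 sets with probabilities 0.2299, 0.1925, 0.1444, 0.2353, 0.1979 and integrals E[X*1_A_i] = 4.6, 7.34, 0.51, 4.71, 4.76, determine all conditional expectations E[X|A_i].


For each cell A_i: E[X|A_i] = E[X*1_A_i] / P(A_i)
Step 1: E[X|A_1] = 4.6 / 0.2299 = 20.008699
Step 2: E[X|A_2] = 7.34 / 0.1925 = 38.12987
Step 3: E[X|A_3] = 0.51 / 0.1444 = 3.531856
Step 4: E[X|A_4] = 4.71 / 0.2353 = 20.017
Step 5: E[X|A_5] = 4.76 / 0.1979 = 24.052552
Verification: E[X] = sum E[X*1_A_i] = 4.6 + 7.34 + 0.51 + 4.71 + 4.76 = 21.92


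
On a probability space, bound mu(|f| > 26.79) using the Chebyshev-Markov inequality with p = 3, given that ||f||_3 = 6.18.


Chebyshev/Markov inequality: mu(|f| > eps) <= (||f||_p / eps)^p
Step 1: ||f||_3 / eps = 6.18 / 26.79 = 0.230683
Step 2: Raise to power p = 3:
  (0.230683)^3 = 0.012276
Step 3: Therefore mu(|f| > 26.79) <= 0.012276


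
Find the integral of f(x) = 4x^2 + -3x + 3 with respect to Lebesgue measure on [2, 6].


The Lebesgue integral of a Riemann-integrable function agrees with the Riemann integral.
Antiderivative F(x) = (4/3)x^3 + (-3/2)x^2 + 3x
F(6) = (4/3)*6^3 + (-3/2)*6^2 + 3*6
     = (4/3)*216 + (-3/2)*36 + 3*6
     = 288 + -54 + 18
     = 252
F(2) = 10.666667
Integral = F(6) - F(2) = 252 - 10.666667 = 241.333333


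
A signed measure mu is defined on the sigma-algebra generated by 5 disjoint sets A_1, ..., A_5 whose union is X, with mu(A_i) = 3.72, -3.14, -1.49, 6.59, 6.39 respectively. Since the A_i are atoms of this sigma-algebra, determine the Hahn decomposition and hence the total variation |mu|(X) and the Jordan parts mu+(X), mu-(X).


Step 1: Every measurable set is a union of atoms (the cells / points), so a Hahn decomposition is
  obtained by grouping atoms by sign: P = union of atoms with mu > 0, N = union of the remaining atoms.
  Atoms in P (indices): 1, 4, 5;  atoms in N (indices): 2, 3
  Positive values: 3.72, 6.59, 6.39
  Negative values: -3.14, -1.49
Step 2: mu+(X) = mu(P) = sum of positive atom values = 16.7
Step 3: mu-(X) = -mu(N) = sum of |negative atom values| = 4.63
Step 4: |mu|(X) = mu+(X) + mu-(X) = 16.7 + 4.63 = 21.33


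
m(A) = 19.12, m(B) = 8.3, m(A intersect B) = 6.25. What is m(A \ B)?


m(A \ B) = m(A) - m(A n B)
= 19.12 - 6.25
= 12.87


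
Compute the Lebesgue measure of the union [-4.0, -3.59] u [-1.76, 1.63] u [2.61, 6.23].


For pairwise disjoint intervals, m(union) = sum of lengths.
= (-3.59 - -4.0) + (1.63 - -1.76) + (6.23 - 2.61)
= 0.41 + 3.39 + 3.62
= 7.42


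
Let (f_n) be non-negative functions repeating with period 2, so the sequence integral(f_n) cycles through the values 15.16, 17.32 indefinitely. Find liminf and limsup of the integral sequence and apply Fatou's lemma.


The sequence (integral(f_n)) is periodic with period 2, repeating the values 15.16, 17.32 indefinitely.
Step 1: For a periodic sequence, every tail (a_m, a_(m+1), ...) contains all 2 period values infinitely often.
Step 2: Hence inf of every tail = min of the period values = min(15.16, 17.32) = 15.16.
        liminf_n integral(f_n) = sup over m of (inf of tail from m) = 15.16.
Step 3: Similarly sup of every tail = max of the period values = 17.32.
        limsup_n integral(f_n) = 17.32.
Step 4: Fatou's lemma: integral(liminf_n f_n) <= liminf_n integral(f_n) = 15.16.
        So the integral of the pointwise liminf is at most 15.16.


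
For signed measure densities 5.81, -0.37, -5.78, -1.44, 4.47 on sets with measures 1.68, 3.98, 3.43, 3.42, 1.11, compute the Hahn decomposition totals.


Step 1: Compute signed measure on each set:
  Set 1: 5.81 * 1.68 = 9.7608
  Set 2: -0.37 * 3.98 = -1.4726
  Set 3: -5.78 * 3.43 = -19.8254
  Set 4: -1.44 * 3.42 = -4.9248
  Set 5: 4.47 * 1.11 = 4.9617
Step 2: Total signed measure = (9.7608) + (-1.4726) + (-19.8254) + (-4.9248) + (4.9617)
     = -11.5003
Step 3: Positive part mu+(X) = sum of positive contributions = 14.7225
Step 4: Negative part mu-(X) = |sum of negative contributions| = 26.2228


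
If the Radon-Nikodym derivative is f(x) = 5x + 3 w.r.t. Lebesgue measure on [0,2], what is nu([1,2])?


nu(A) = integral_A (dnu/dmu) dmu = integral_1^2 (5x + 3) dx
Step 1: Antiderivative F(x) = (5/2)x^2 + 3x
Step 2: F(2) = (5/2)*2^2 + 3*2 = 10 + 6 = 16
Step 3: F(1) = (5/2)*1^2 + 3*1 = 2.5 + 3 = 5.5
Step 4: nu([1,2]) = F(2) - F(1) = 16 - 5.5 = 10.5


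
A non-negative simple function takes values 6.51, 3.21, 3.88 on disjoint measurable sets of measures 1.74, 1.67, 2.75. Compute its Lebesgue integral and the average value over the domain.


Step 1: Integral = sum(value_i * measure_i)
= 6.51*1.74 + 3.21*1.67 + 3.88*2.75
= 11.3274 + 5.3607 + 10.67
= 27.3581
Step 2: Total measure of domain = 1.74 + 1.67 + 2.75 = 6.16
Step 3: Average value = 27.3581 / 6.16 = 4.44125


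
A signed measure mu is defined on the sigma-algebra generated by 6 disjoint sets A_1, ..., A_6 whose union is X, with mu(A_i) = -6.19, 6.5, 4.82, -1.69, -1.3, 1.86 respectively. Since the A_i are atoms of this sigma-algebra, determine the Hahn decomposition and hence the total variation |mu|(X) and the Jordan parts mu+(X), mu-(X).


Step 1: Every measurable set is a union of atoms (the cells / points), so a Hahn decomposition is
  obtained by grouping atoms by sign: P = union of atoms with mu > 0, N = union of the remaining atoms.
  Atoms in P (indices): 2, 3, 6;  atoms in N (indices): 1, 4, 5
  Positive values: 6.5, 4.82, 1.86
  Negative values: -6.19, -1.69, -1.3
Step 2: mu+(X) = mu(P) = sum of positive atom values = 13.18
Step 3: mu-(X) = -mu(N) = sum of |negative atom values| = 9.18
Step 4: |mu|(X) = mu+(X) + mu-(X) = 13.18 + 9.18 = 22.36


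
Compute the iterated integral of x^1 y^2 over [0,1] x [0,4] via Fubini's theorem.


By Fubini's theorem, the double integral factors as a product of single integrals:
Step 1: integral_0^1 x^1 dx = [x^2/2] from 0 to 1
     = 1^2/2 = 0.5
Step 2: integral_0^4 y^2 dy = [y^3/3] from 0 to 4
     = 4^3/3 = 21.333333
Step 3: Double integral = 0.5 * 21.333333 = 10.666667


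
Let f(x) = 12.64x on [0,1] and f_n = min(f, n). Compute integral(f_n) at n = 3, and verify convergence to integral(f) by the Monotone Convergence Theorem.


f(x) = 12.64x on [0,1]; f_n(x) = min(12.64x, n). At n = 3:
Step 1: f(x) reaches 3 at x = 3/12.64 = 0.237342
Step 2: integral(f_3) = integral(12.64x, 0, 0.237342) + integral(3, 0.237342, 1)
       = 12.64*0.237342^2/2 + 3*(1 - 0.237342)
       = 0.356013 + 2.287975
       = 2.643987
Step 3: As n -> infinity, f_n increases to f, so by MCT integral(f_n) -> integral(f) = 12.64/2 = 6.32.
Convergence: integral(f_3) = 2.643987 -> 6.32 as n -> infinity


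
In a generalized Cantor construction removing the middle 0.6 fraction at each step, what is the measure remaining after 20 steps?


Step 1: At each step, fraction remaining = 1 - 0.6 = 0.4
Step 2: After 20 steps, measure = (0.4)^20
Result = 1.099512e-08


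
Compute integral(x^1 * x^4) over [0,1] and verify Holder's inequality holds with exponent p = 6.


Step 1: Exact integral of f*g = integral(x^5, 0, 1) = 1/6
     = 0.166667
Step 2: Holder bound with p=6, q=1.2:
  ||f||_p = (integral x^6 dx)^(1/6) = (1/7)^(1/6) = 0.72302
  ||g||_q = (integral x^4.8 dx)^(1/1.2) = (1/5.8)^(1/1.2) = 0.231105
Step 3: Holder bound = ||f||_p * ||g||_q = 0.72302 * 0.231105 = 0.167094
Verification: 0.166667 <= 0.167094 (Holder holds)


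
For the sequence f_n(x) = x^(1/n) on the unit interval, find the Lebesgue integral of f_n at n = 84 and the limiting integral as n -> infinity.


At n = 84: f_84(x) = x^(1/84).
Step 1: integral(x^(1/84), 0, 1) = [x^(1/84+1) / (1/84+1)] from 0 to 1
     = 1 / (1/84 + 1) = 1 / ((84+1)/84) = 84/(84+1)
     = 84/85 = 0.988235
Step 2: As n -> infinity, f_n(x) = x^(1/n) -> 1 for x in (0,1], and f_n is increasing in n.
By MCT, lim_n integral(f_n) = integral(lim_n f_n) = integral(1, 0, 1) = 1.
Step 3: Verify convergence: 84/85 = 0.988235 -> 1


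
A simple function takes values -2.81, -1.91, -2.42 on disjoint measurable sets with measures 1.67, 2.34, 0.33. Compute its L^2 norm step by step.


Step 1: Compute |f_i|^2 for each value:
  |-2.81|^2 = 7.8961
  |-1.91|^2 = 3.6481
  |-2.42|^2 = 5.8564
Step 2: Multiply by measures and sum:
  7.8961 * 1.67 = 13.186487
  3.6481 * 2.34 = 8.536554
  5.8564 * 0.33 = 1.932612
Sum = 13.186487 + 8.536554 + 1.932612 = 23.655653
Step 3: Take the p-th root:
||f||_2 = (23.655653)^(1/2) = 4.863708


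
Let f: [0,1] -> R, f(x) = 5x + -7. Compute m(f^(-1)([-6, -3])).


f^(-1)([-6, -3]) = {x : -6 <= 5x + -7 <= -3}
Solving: (-6 - -7)/5 <= x <= (-3 - -7)/5
= [0.2, 0.8]
Intersecting with [0,1]: [0.2, 0.8]
Measure = 0.8 - 0.2 = 0.6


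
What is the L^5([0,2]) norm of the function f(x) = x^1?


Step 1: ||f||_5 = (integral_0^2 |x^1|^5 dx)^(1/5)
     = (integral_0^2 x^5 dx)^(1/5)
Step 2: integral_0^2 x^5 dx = [x^6/(6)] from 0 to 2 = 2^6/6
     = 64/6 = 10.666667
Step 3: ||f||_5 = (10.666667)^(1/5) = 1.605483


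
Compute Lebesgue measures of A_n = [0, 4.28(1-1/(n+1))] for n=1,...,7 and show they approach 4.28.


By continuity of measure from below: if A_n increases to A, then m(A_n) -> m(A).
Here A = [0, 4.28], so m(A) = 4.28
Step 1: a_1 = 4.28*(1 - 1/2) = 2.14, m(A_1) = 2.14
Step 2: a_2 = 4.28*(1 - 1/3) = 2.8533, m(A_2) = 2.8533
Step 3: a_3 = 4.28*(1 - 1/4) = 3.21, m(A_3) = 3.21
Step 4: a_4 = 4.28*(1 - 1/5) = 3.424, m(A_4) = 3.424
Step 5: a_5 = 4.28*(1 - 1/6) = 3.5667, m(A_5) = 3.5667
Step 6: a_6 = 4.28*(1 - 1/7) = 3.6686, m(A_6) = 3.6686
Step 7: a_7 = 4.28*(1 - 1/8) = 3.745, m(A_7) = 3.745
Limit: m(A_n) -> m([0,4.28]) = 4.28


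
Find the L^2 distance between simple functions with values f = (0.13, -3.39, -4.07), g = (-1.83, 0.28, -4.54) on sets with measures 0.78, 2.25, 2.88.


Step 1: Compute differences f_i - g_i:
  0.13 - -1.83 = 1.96
  -3.39 - 0.28 = -3.67
  -4.07 - -4.54 = 0.47
Step 2: Compute |diff|^2 * measure for each set:
  |1.96|^2 * 0.78 = 3.8416 * 0.78 = 2.996448
  |-3.67|^2 * 2.25 = 13.4689 * 2.25 = 30.305025
  |0.47|^2 * 2.88 = 0.2209 * 2.88 = 0.636192
Step 3: Sum = 33.937665
Step 4: ||f-g||_2 = (33.937665)^(1/2) = 5.825604


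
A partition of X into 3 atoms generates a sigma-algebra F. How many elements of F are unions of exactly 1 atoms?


Each element of F is a union of some subset of the 3 atoms.
Elements that are unions of exactly 1 atoms correspond to 1-element subsets of the 3 atoms.
Count = C(3, 1) = 3! / (1! * 2!) = 3.


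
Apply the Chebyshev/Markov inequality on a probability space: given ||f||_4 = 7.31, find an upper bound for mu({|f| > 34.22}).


Chebyshev/Markov inequality: mu(|f| > eps) <= (||f||_p / eps)^p
Step 1: ||f||_4 / eps = 7.31 / 34.22 = 0.213618
Step 2: Raise to power p = 4:
  (0.213618)^4 = 0.002082
Step 3: Therefore mu(|f| > 34.22) <= 0.002082


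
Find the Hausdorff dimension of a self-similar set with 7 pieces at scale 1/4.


For a self-similar set with N copies scaled by 1/r:
dim_H = log(N)/log(r) = log(7)/log(4)
= 1.94591/1.386294
= 1.403677


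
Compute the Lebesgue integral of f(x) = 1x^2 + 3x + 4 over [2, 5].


The Lebesgue integral of a Riemann-integrable function agrees with the Riemann integral.
Antiderivative F(x) = (1/3)x^3 + (3/2)x^2 + 4x
F(5) = (1/3)*5^3 + (3/2)*5^2 + 4*5
     = (1/3)*125 + (3/2)*25 + 4*5
     = 41.666667 + 37.5 + 20
     = 99.166667
F(2) = 16.666667
Integral = F(5) - F(2) = 99.166667 - 16.666667 = 82.5


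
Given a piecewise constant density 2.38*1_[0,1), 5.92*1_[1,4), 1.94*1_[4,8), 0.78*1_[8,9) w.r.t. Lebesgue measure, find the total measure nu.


Integrate each piece of the Radon-Nikodym derivative:
Step 1: integral_0^1 2.38 dx = 2.38*(1-0) = 2.38*1 = 2.38
Step 2: integral_1^4 5.92 dx = 5.92*(4-1) = 5.92*3 = 17.76
Step 3: integral_4^8 1.94 dx = 1.94*(8-4) = 1.94*4 = 7.76
Step 4: integral_8^9 0.78 dx = 0.78*(9-8) = 0.78*1 = 0.78
Total: 2.38 + 17.76 + 7.76 + 0.78 = 28.68


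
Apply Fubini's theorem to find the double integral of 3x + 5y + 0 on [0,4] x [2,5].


By Fubini, integrate in x first, then y.
Step 1: Fix y, integrate over x in [0,4]:
  integral(3x + 5y + 0, x=0..4)
  = 3*(4^2 - 0^2)/2 + (5y + 0)*(4 - 0)
  = 24 + (5y + 0)*4
  = 24 + 20y + 0
  = 24 + 20y
Step 2: Integrate over y in [2,5]:
  integral(24 + 20y, y=2..5)
  = 24*3 + 20*(5^2 - 2^2)/2
  = 72 + 210
  = 282


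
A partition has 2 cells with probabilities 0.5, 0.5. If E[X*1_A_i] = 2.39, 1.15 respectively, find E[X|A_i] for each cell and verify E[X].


For each cell A_i: E[X|A_i] = E[X*1_A_i] / P(A_i)
Step 1: E[X|A_1] = 2.39 / 0.5 = 4.78
Step 2: E[X|A_2] = 1.15 / 0.5 = 2.3
Verification: E[X] = sum E[X*1_A_i] = 2.39 + 1.15 = 3.54


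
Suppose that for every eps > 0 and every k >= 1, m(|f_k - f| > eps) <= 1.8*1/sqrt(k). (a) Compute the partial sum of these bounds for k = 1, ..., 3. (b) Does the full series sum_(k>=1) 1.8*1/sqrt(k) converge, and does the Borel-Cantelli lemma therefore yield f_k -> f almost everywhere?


Step 1: List the terms 1.8*1/sqrt(k) for k = 1 to 3:
  k=1: 1.8
  k=2: 1.272792
  k=3: 1.03923
Step 2: Partial sum = 1.8 + 1.272792 + 1.03923
     = 4.112023
Step 3: The full series sum_(k>=1) 1.8*1/sqrt(k) diverges (p-series with p = 1/2 <= 1; a nonzero constant multiple of a divergent series diverges).
Step 4: The (first) Borel-Cantelli lemma requires a summable sequence of measures, so it does not apply here;
        from this bound alone no conclusion about a.e. convergence can be drawn (convergence in measure still
        gives an a.e.-convergent subsequence, but not a.e. convergence of the whole sequence).
Conclusion: series diverges; Borel-Cantelli is inconclusive about a.e. convergence of f_k.


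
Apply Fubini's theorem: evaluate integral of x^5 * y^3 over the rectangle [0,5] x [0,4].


By Fubini's theorem, the double integral factors as a product of single integrals:
Step 1: integral_0^5 x^5 dx = [x^6/6] from 0 to 5
     = 5^6/6 = 2604.166667
Step 2: integral_0^4 y^3 dy = [y^4/4] from 0 to 4
     = 4^4/4 = 64
Step 3: Double integral = 2604.166667 * 64 = 166666.666667


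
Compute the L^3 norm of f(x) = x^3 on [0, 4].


Step 1: ||f||_3 = (integral_0^4 |x^3|^3 dx)^(1/3)
     = (integral_0^4 x^9 dx)^(1/3)
Step 2: integral_0^4 x^9 dx = [x^10/(10)] from 0 to 4 = 4^10/10
     = 1048576/10 = 104857.6
Step 3: ||f||_3 = (104857.6)^(1/3) = 47.155603


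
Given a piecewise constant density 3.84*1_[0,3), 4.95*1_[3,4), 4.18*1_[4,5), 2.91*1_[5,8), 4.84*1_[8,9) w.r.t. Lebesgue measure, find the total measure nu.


Integrate each piece of the Radon-Nikodym derivative:
Step 1: integral_0^3 3.84 dx = 3.84*(3-0) = 3.84*3 = 11.52
Step 2: integral_3^4 4.95 dx = 4.95*(4-3) = 4.95*1 = 4.95
Step 3: integral_4^5 4.18 dx = 4.18*(5-4) = 4.18*1 = 4.18
Step 4: integral_5^8 2.91 dx = 2.91*(8-5) = 2.91*3 = 8.73
Step 5: integral_8^9 4.84 dx = 4.84*(9-8) = 4.84*1 = 4.84
Total: 11.52 + 4.95 + 4.18 + 8.73 + 4.84 = 34.22


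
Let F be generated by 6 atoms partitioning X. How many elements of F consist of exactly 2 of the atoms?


Each element of F is a union of some subset of the 6 atoms.
Elements that are unions of exactly 2 atoms correspond to 2-element subsets of the 6 atoms.
Count = C(6, 2) = 6! / (2! * 4!) = 15.


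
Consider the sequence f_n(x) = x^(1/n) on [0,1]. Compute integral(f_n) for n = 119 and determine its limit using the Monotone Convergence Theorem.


At n = 119: f_119(x) = x^(1/119).
Step 1: integral(x^(1/119), 0, 1) = [x^(1/119+1) / (1/119+1)] from 0 to 1
     = 1 / (1/119 + 1) = 1 / ((119+1)/119) = 119/(119+1)
     = 119/120 = 0.991667
Step 2: As n -> infinity, f_n(x) = x^(1/n) -> 1 for x in (0,1], and f_n is increasing in n.
By MCT, lim_n integral(f_n) = integral(lim_n f_n) = integral(1, 0, 1) = 1.
Step 3: Verify convergence: 119/120 = 0.991667 -> 1


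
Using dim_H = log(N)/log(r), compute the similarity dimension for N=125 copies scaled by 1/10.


For a self-similar set with N copies scaled by 1/r:
dim_H = log(N)/log(r) = log(125)/log(10)
= 4.828314/2.302585
= 2.09691


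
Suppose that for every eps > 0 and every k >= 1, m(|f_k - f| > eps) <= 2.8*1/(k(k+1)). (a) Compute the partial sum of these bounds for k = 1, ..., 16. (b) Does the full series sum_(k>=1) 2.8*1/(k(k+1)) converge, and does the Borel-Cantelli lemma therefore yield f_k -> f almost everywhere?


Step 1: List the terms 2.8*1/(k(k+1)) for k = 1 to 16:
  k=1: 1.4
  k=2: 0.466667
  k=3: 0.233333
  k=4: 0.14
  k=5: 0.093333
  k=6: 0.066667
  k=7: 0.05
  k=8: 0.038889
  k=9: 0.031111
  k=10: 0.025455
  k=11: 0.021212
  k=12: 0.017949
  k=13: 0.015385
  k=14: 0.013333
  k=15: 0.011667
  k=16: 0.010294
Step 2: Partial sum = 1.4 + 0.466667 + 0.233333 + 0.14 + 0.093333 + 0.066667 + 0.05 + 0.038889 + 0.031111 + 0.025455 + 0.021212 + 0.017949 + 0.015385 + 0.013333 + 0.011667 + 0.010294
     = 2.635294
Step 3: The full series sum_(k>=1) 2.8*1/(k(k+1)) converges (telescoping series sum 1/(k(k+1)) = 1; a constant multiple of a convergent series converges).
Step 4: Fix eps > 0. Since sum_k m(|f_k - f| > eps) < infinity, the Borel-Cantelli lemma gives
        m(limsup_k {|f_k - f| > eps}) = 0, i.e. for a.e. x, |f_k(x) - f(x)| <= eps for all large k.
        Applying this with eps = 1/j for j = 1, 2, ... and intersecting the countably many full-measure sets,
        for a.e. x we get limsup_k |f_k(x) - f(x)| <= 1/j for every j, hence f_k -> f almost everywhere.
Conclusion: series converges; Borel-Cantelli yields f_k -> f a.e.


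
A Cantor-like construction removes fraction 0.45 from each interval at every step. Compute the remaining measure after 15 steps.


Step 1: At each step, fraction remaining = 1 - 0.45 = 0.55
Step 2: After 15 steps, measure = (0.55)^15
Result = 1.274795e-04


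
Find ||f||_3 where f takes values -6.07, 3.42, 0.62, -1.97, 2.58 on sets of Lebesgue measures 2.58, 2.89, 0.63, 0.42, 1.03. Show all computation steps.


Step 1: Compute |f_i|^3 for each value:
  |-6.07|^3 = 223.648543
  |3.42|^3 = 40.001688
  |0.62|^3 = 0.238328
  |-1.97|^3 = 7.645373
  |2.58|^3 = 17.173512
Step 2: Multiply by measures and sum:
  223.648543 * 2.58 = 577.013241
  40.001688 * 2.89 = 115.604878
  0.238328 * 0.63 = 0.150147
  7.645373 * 0.42 = 3.211057
  17.173512 * 1.03 = 17.688717
Sum = 577.013241 + 115.604878 + 0.150147 + 3.211057 + 17.688717 = 713.66804
Step 3: Take the p-th root:
||f||_3 = (713.66804)^(1/3) = 8.936458


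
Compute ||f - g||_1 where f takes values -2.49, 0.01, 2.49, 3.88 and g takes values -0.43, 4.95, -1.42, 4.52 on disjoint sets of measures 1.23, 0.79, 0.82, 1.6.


Step 1: Compute differences f_i - g_i:
  -2.49 - -0.43 = -2.06
  0.01 - 4.95 = -4.94
  2.49 - -1.42 = 3.91
  3.88 - 4.52 = -0.64
Step 2: Compute |diff|^1 * measure for each set:
  |-2.06|^1 * 1.23 = 2.06 * 1.23 = 2.5338
  |-4.94|^1 * 0.79 = 4.94 * 0.79 = 3.9026
  |3.91|^1 * 0.82 = 3.91 * 0.82 = 3.2062
  |-0.64|^1 * 1.6 = 0.64 * 1.6 = 1.024
Step 3: Sum = 10.6666
Step 4: ||f-g||_1 = (10.6666)^(1/1) = 10.6666


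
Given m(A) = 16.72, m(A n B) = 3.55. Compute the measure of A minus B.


m(A \ B) = m(A) - m(A n B)
= 16.72 - 3.55
= 13.17


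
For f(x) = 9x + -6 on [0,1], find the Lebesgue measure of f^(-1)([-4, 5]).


f^(-1)([-4, 5]) = {x : -4 <= 9x + -6 <= 5}
Solving: (-4 - -6)/9 <= x <= (5 - -6)/9
= [0.222222, 1.222222]
Intersecting with [0,1]: [0.222222, 1]
Measure = 1 - 0.222222 = 0.777778


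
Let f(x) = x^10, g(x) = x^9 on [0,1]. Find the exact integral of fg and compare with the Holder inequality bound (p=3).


Step 1: Exact integral of f*g = integral(x^19, 0, 1) = 1/20
     = 0.05
Step 2: Holder bound with p=3, q=1.5:
  ||f||_p = (integral x^30 dx)^(1/3) = (1/31)^(1/3) = 0.318331
  ||g||_q = (integral x^13.5 dx)^(1/1.5) = (1/14.5)^(1/1.5) = 0.168172
Step 3: Holder bound = ||f||_p * ||g||_q = 0.318331 * 0.168172 = 0.053535
Verification: 0.05 <= 0.053535 (Holder holds)


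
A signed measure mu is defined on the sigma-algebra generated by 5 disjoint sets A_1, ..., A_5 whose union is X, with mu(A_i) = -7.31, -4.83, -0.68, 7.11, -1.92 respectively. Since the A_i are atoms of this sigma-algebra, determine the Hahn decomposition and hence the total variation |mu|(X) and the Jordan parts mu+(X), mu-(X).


Step 1: Every measurable set is a union of atoms (the cells / points), so a Hahn decomposition is
  obtained by grouping atoms by sign: P = union of atoms with mu > 0, N = union of the remaining atoms.
  Atoms in P (indices): 4;  atoms in N (indices): 1, 2, 3, 5
  Positive values: 7.11
  Negative values: -7.31, -4.83, -0.68, -1.92
Step 2: mu+(X) = mu(P) = sum of positive atom values = 7.11
Step 3: mu-(X) = -mu(N) = sum of |negative atom values| = 14.74
Step 4: |mu|(X) = mu+(X) + mu-(X) = 7.11 + 14.74 = 21.85


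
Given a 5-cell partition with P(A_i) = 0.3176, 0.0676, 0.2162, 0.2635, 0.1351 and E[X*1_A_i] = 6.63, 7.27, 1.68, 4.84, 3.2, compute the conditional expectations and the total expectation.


For each cell A_i: E[X|A_i] = E[X*1_A_i] / P(A_i)
Step 1: E[X|A_1] = 6.63 / 0.3176 = 20.875315
Step 2: E[X|A_2] = 7.27 / 0.0676 = 107.544379
Step 3: E[X|A_3] = 1.68 / 0.2162 = 7.770583
Step 4: E[X|A_4] = 4.84 / 0.2635 = 18.368121
Step 5: E[X|A_5] = 3.2 / 0.1351 = 23.686158
Verification: E[X] = sum E[X*1_A_i] = 6.63 + 7.27 + 1.68 + 4.84 + 3.2 = 23.62


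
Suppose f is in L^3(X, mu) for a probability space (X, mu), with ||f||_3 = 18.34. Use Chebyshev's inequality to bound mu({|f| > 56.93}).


Chebyshev/Markov inequality: mu(|f| > eps) <= (||f||_p / eps)^p
Step 1: ||f||_3 / eps = 18.34 / 56.93 = 0.32215
Step 2: Raise to power p = 3:
  (0.32215)^3 = 0.033433
Step 3: Therefore mu(|f| > 56.93) <= 0.033433


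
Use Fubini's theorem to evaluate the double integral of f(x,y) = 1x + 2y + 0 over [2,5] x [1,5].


By Fubini, integrate in x first, then y.
Step 1: Fix y, integrate over x in [2,5]:
  integral(1x + 2y + 0, x=2..5)
  = 1*(5^2 - 2^2)/2 + (2y + 0)*(5 - 2)
  = 10.5 + (2y + 0)*3
  = 10.5 + 6y + 0
  = 10.5 + 6y
Step 2: Integrate over y in [1,5]:
  integral(10.5 + 6y, y=1..5)
  = 10.5*4 + 6*(5^2 - 1^2)/2
  = 42 + 72
  = 114


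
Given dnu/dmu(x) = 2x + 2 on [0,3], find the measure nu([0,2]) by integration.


nu(A) = integral_A (dnu/dmu) dmu = integral_0^2 (2x + 2) dx
Step 1: Antiderivative F(x) = (2/2)x^2 + 2x
Step 2: F(2) = (2/2)*2^2 + 2*2 = 4 + 4 = 8
Step 3: F(0) = (2/2)*0^2 + 2*0 = 0.0 + 0 = 0.0
Step 4: nu([0,2]) = F(2) - F(0) = 8 - 0.0 = 8


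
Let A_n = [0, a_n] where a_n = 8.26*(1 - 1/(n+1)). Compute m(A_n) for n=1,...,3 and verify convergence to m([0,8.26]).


By continuity of measure from below: if A_n increases to A, then m(A_n) -> m(A).
Here A = [0, 8.26], so m(A) = 8.26
Step 1: a_1 = 8.26*(1 - 1/2) = 4.13, m(A_1) = 4.13
Step 2: a_2 = 8.26*(1 - 1/3) = 5.5067, m(A_2) = 5.5067
Step 3: a_3 = 8.26*(1 - 1/4) = 6.195, m(A_3) = 6.195
Limit: m(A_n) -> m([0,8.26]) = 8.26
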